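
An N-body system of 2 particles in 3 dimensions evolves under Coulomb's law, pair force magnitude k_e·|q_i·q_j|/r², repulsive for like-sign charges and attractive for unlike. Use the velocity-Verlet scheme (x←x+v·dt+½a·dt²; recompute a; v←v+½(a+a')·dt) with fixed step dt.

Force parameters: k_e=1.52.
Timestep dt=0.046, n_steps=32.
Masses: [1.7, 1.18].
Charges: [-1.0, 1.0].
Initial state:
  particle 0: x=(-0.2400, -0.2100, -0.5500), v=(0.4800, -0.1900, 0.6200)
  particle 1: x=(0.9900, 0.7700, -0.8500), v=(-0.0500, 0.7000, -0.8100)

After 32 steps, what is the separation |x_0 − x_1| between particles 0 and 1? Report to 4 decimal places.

step 0: x0=(-0.2400, -0.2100, -0.5500) x1=(0.9900, 0.7700, -0.8500)
step 1: x0=(-0.2176, -0.2185, -0.5215) x1=(0.9873, 0.8019, -0.8872)
step 2: x0=(-0.1947, -0.2266, -0.4933) x1=(0.9838, 0.8331, -0.9241)
step 3: x0=(-0.1713, -0.2342, -0.4652) x1=(0.9796, 0.8637, -0.9607)
step 4: x0=(-0.1475, -0.2413, -0.4373) x1=(0.9747, 0.8936, -0.9971)
step 5: x0=(-0.1231, -0.2481, -0.4096) x1=(0.9692, 0.9229, -1.0332)
step 6: x0=(-0.0984, -0.2543, -0.3821) x1=(0.9631, 0.9515, -1.0689)
step 7: x0=(-0.0733, -0.2602, -0.3549) x1=(0.9565, 0.9796, -1.1043)
step 8: x0=(-0.0479, -0.2656, -0.3280) x1=(0.9493, 1.0070, -1.1393)
step 9: x0=(-0.0221, -0.2706, -0.3013) x1=(0.9417, 1.0338, -1.1739)
step 10: x0=(0.0039, -0.2753, -0.2748) x1=(0.9337, 1.0601, -1.2081)
step 11: x0=(0.0302, -0.2795, -0.2487) x1=(0.9253, 1.0859, -1.2420)
step 12: x0=(0.0568, -0.2834, -0.2228) x1=(0.9165, 1.1111, -1.2755)
step 13: x0=(0.0836, -0.2869, -0.1972) x1=(0.9074, 1.1357, -1.3086)
step 14: x0=(0.1106, -0.2901, -0.1718) x1=(0.8981, 1.1599, -1.3413)
step 15: x0=(0.1377, -0.2929, -0.1467) x1=(0.8885, 1.1836, -1.3736)
step 16: x0=(0.1651, -0.2955, -0.1219) x1=(0.8786, 1.2069, -1.4055)
step 17: x0=(0.1925, -0.2977, -0.0973) x1=(0.8685, 1.2297, -1.4371)
step 18: x0=(0.2201, -0.2996, -0.0730) x1=(0.8583, 1.2521, -1.4683)
step 19: x0=(0.2478, -0.3013, -0.0490) x1=(0.8479, 1.2740, -1.4991)
step 20: x0=(0.2757, -0.3026, -0.0252) x1=(0.8373, 1.2956, -1.5295)
step 21: x0=(0.3036, -0.3037, -0.0016) x1=(0.8266, 1.3168, -1.5596)
step 22: x0=(0.3316, -0.3046, 0.0217) x1=(0.8158, 1.3377, -1.5894)
step 23: x0=(0.3596, -0.3052, 0.0448) x1=(0.8049, 1.3582, -1.6188)
step 24: x0=(0.3878, -0.3056, 0.0676) x1=(0.7939, 1.3784, -1.6479)
step 25: x0=(0.4159, -0.3058, 0.0902) x1=(0.7828, 1.3982, -1.6767)
step 26: x0=(0.4442, -0.3058, 0.1127) x1=(0.7716, 1.4178, -1.7051)
step 27: x0=(0.4724, -0.3055, 0.1348) x1=(0.7604, 1.4370, -1.7333)
step 28: x0=(0.5007, -0.3051, 0.1568) x1=(0.7492, 1.4560, -1.7611)
step 29: x0=(0.5290, -0.3045, 0.1786) x1=(0.7379, 1.4747, -1.7887)
step 30: x0=(0.5574, -0.3037, 0.2002) x1=(0.7266, 1.4932, -1.8160)
step 31: x0=(0.5857, -0.3027, 0.2216) x1=(0.7152, 1.5114, -1.8430)
step 32: x0=(0.6141, -0.3016, 0.2428) x1=(0.7039, 1.5294, -1.8697)

2.7970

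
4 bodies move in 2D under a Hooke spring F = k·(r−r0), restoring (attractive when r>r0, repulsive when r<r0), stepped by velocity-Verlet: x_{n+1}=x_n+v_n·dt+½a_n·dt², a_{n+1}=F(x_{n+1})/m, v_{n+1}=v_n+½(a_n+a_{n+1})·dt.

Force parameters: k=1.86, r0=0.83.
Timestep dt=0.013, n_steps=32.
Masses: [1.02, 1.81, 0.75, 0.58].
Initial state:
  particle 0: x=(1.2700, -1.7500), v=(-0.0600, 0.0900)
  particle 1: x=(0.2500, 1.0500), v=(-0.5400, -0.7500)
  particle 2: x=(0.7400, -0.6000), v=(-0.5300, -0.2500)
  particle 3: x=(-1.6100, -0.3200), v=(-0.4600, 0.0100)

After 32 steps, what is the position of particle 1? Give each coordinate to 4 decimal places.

step 0: x0=(1.2700, -1.7500) x1=(0.2500, 1.0500) x2=(0.7400, -0.6000) x3=(-1.6100, -0.3200)
step 1: x0=(1.2687, -1.7483) x1=(0.2430, 1.0399) x2=(0.7328, -0.6031) x3=(-1.6147, -0.3200)
step 2: x0=(1.2666, -1.7455) x1=(0.2359, 1.0292) x2=(0.7249, -0.6060) x3=(-1.6167, -0.3201)
step 3: x0=(1.2634, -1.7417) x1=(0.2288, 1.0178) x2=(0.7163, -0.6085) x3=(-1.6161, -0.3205)
step 4: x0=(1.2593, -1.7368) x1=(0.2217, 1.0058) x2=(0.7071, -0.6109) x3=(-1.6129, -0.3211)
step 5: x0=(1.2543, -1.7309) x1=(0.2145, 0.9932) x2=(0.6972, -0.6129) x3=(-1.6071, -0.3219)
step 6: x0=(1.2483, -1.7239) x1=(0.2073, 0.9799) x2=(0.6867, -0.6147) x3=(-1.5988, -0.3229)
step 7: x0=(1.2414, -1.7159) x1=(0.2001, 0.9661) x2=(0.6756, -0.6162) x3=(-1.5879, -0.3242)
step 8: x0=(1.2336, -1.7069) x1=(0.1928, 0.9516) x2=(0.6638, -0.6175) x3=(-1.5744, -0.3256)
step 9: x0=(1.2249, -1.6969) x1=(0.1856, 0.9365) x2=(0.6514, -0.6185) x3=(-1.5585, -0.3273)
step 10: x0=(1.2152, -1.6858) x1=(0.1783, 0.9209) x2=(0.6384, -0.6193) x3=(-1.5402, -0.3292)
step 11: x0=(1.2046, -1.6739) x1=(0.1710, 0.9046) x2=(0.6249, -0.6198) x3=(-1.5195, -0.3313)
step 12: x0=(1.1932, -1.6609) x1=(0.1637, 0.8878) x2=(0.6107, -0.6201) x3=(-1.4964, -0.3337)
step 13: x0=(1.1809, -1.6470) x1=(0.1563, 0.8704) x2=(0.5960, -0.6202) x3=(-1.4710, -0.3363)
step 14: x0=(1.1677, -1.6322) x1=(0.1490, 0.8525) x2=(0.5808, -0.6200) x3=(-1.4434, -0.3390)
step 15: x0=(1.1536, -1.6165) x1=(0.1417, 0.8340) x2=(0.5651, -0.6196) x3=(-1.4137, -0.3420)
step 16: x0=(1.1388, -1.5999) x1=(0.1343, 0.8150) x2=(0.5488, -0.6189) x3=(-1.3818, -0.3452)
step 17: x0=(1.1231, -1.5825) x1=(0.1270, 0.7955) x2=(0.5321, -0.6181) x3=(-1.3479, -0.3487)
step 18: x0=(1.1067, -1.5642) x1=(0.1197, 0.7755) x2=(0.5150, -0.6170) x3=(-1.3121, -0.3523)
step 19: x0=(1.0894, -1.5451) x1=(0.1123, 0.7551) x2=(0.4974, -0.6157) x3=(-1.2744, -0.3561)
step 20: x0=(1.0715, -1.5251) x1=(0.1050, 0.7341) x2=(0.4794, -0.6142) x3=(-1.2348, -0.3601)
step 21: x0=(1.0528, -1.5045) x1=(0.0977, 0.7127) x2=(0.4610, -0.6125) x3=(-1.1936, -0.3644)
step 22: x0=(1.0334, -1.4830) x1=(0.0905, 0.6909) x2=(0.4423, -0.6107) x3=(-1.1508, -0.3688)
step 23: x0=(1.0133, -1.4609) x1=(0.0832, 0.6686) x2=(0.4232, -0.6086) x3=(-1.1064, -0.3733)
step 24: x0=(0.9926, -1.4380) x1=(0.0760, 0.6459) x2=(0.4039, -0.6064) x3=(-1.0606, -0.3781)
step 25: x0=(0.9713, -1.4145) x1=(0.0688, 0.6229) x2=(0.3842, -0.6040) x3=(-1.0134, -0.3830)
step 26: x0=(0.9494, -1.3904) x1=(0.0617, 0.5995) x2=(0.3644, -0.6014) x3=(-0.9650, -0.3881)
step 27: x0=(0.9269, -1.3656) x1=(0.0546, 0.5757) x2=(0.3443, -0.5987) x3=(-0.9155, -0.3934)
step 28: x0=(0.9039, -1.3403) x1=(0.0475, 0.5516) x2=(0.3240, -0.5959) x3=(-0.8649, -0.3987)
step 29: x0=(0.8804, -1.3144) x1=(0.0405, 0.5271) x2=(0.3035, -0.5929) x3=(-0.8133, -0.4043)
step 30: x0=(0.8564, -1.2880) x1=(0.0335, 0.5024) x2=(0.2830, -0.5898) x3=(-0.7609, -0.4099)
step 31: x0=(0.8320, -1.2611) x1=(0.0265, 0.4774) x2=(0.2623, -0.5866) x3=(-0.7078, -0.4157)
step 32: x0=(0.8072, -1.2338) x1=(0.0197, 0.4521) x2=(0.2415, -0.5833) x3=(-0.6540, -0.4217)

(0.0197, 0.4521)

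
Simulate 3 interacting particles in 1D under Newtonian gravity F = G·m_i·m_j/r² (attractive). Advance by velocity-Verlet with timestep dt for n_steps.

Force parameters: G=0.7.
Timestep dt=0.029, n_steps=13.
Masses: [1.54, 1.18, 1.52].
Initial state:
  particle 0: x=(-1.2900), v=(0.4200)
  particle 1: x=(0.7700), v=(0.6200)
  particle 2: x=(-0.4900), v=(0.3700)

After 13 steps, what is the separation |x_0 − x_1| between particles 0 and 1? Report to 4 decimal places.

1.9238

step 0: x0=(-1.2900) x1=(0.7700) x2=(-0.4900)
step 1: x0=(-1.2770) x1=(0.7876) x2=(-0.4798)
step 2: x0=(-1.2625) x1=(0.8044) x2=(-0.4705)
step 3: x0=(-1.2464) x1=(0.8205) x2=(-0.4623)
step 4: x0=(-1.2286) x1=(0.8358) x2=(-0.4551)
step 5: x0=(-1.2093) x1=(0.8503) x2=(-0.4490)
step 6: x0=(-1.1881) x1=(0.8641) x2=(-0.4441)
step 7: x0=(-1.1653) x1=(0.8772) x2=(-0.4404)
step 8: x0=(-1.1405) x1=(0.8895) x2=(-0.4381)
step 9: x0=(-1.1137) x1=(0.9012) x2=(-0.4371)
step 10: x0=(-1.0849) x1=(0.9120) x2=(-0.4378)
step 11: x0=(-1.0537) x1=(0.9222) x2=(-0.4403)
step 12: x0=(-1.0200) x1=(0.9317) x2=(-0.4448)
step 13: x0=(-0.9833) x1=(0.9404) x2=(-0.4516)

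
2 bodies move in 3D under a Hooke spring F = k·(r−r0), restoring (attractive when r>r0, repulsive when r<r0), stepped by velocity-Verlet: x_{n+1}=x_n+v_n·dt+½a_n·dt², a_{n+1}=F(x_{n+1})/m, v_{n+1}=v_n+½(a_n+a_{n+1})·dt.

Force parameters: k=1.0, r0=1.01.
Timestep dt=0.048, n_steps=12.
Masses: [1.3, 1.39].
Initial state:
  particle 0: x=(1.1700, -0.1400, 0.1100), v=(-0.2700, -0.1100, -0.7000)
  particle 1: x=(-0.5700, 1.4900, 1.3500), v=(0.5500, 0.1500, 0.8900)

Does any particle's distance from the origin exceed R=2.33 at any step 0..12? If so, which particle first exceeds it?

step 0: x0=(1.1700, -0.1400, 0.1100) x1=(-0.5700, 1.4900, 1.3500)
step 1: x0=(1.1561, -0.1444, 0.0771) x1=(-0.5427, 1.4964, 1.3921)
step 2: x0=(1.1403, -0.1469, 0.0456) x1=(-0.5136, 1.5010, 1.4328)
step 3: x0=(1.1226, -0.1477, 0.0157) x1=(-0.4829, 1.5039, 1.4721)
step 4: x0=(1.1032, -0.1465, -0.0126) x1=(-0.4504, 1.5052, 1.5098)
step 5: x0=(1.0820, -0.1436, -0.0391) x1=(-0.4163, 1.5047, 1.5460)
step 6: x0=(1.0592, -0.1388, -0.0640) x1=(-0.3807, 1.5024, 1.5805)
step 7: x0=(1.0347, -0.1321, -0.0869) x1=(-0.3435, 1.4985, 1.6133)
step 8: x0=(1.0087, -0.1237, -0.1080) x1=(-0.3049, 1.4928, 1.6443)
step 9: x0=(0.9812, -0.1134, -0.1271) x1=(-0.2649, 1.4855, 1.6734)
step 10: x0=(0.9524, -0.1014, -0.1443) x1=(-0.2237, 1.4765, 1.7008)
step 11: x0=(0.9222, -0.0876, -0.1593) x1=(-0.1812, 1.4658, 1.7262)
step 12: x0=(0.8909, -0.0721, -0.1723) x1=(-0.1376, 1.4536, 1.7496)

no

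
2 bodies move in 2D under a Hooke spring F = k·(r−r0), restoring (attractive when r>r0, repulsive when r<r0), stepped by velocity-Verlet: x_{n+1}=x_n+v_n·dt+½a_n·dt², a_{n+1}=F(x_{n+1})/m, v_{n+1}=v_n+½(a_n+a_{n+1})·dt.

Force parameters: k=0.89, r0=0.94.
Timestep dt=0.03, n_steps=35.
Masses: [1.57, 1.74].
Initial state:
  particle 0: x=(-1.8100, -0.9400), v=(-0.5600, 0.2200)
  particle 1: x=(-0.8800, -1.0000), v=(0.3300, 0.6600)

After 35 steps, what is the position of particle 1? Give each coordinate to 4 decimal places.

step 0: x0=(-1.8100, -0.9400) x1=(-0.8800, -1.0000)
step 1: x0=(-1.8268, -0.9334) x1=(-0.8701, -0.9802)
step 2: x0=(-1.8436, -0.9268) x1=(-0.8602, -0.9604)
step 3: x0=(-1.8604, -0.9202) x1=(-0.8503, -0.9406)
step 4: x0=(-1.8771, -0.9136) x1=(-0.8405, -0.9208)
step 5: x0=(-1.8938, -0.9070) x1=(-0.8307, -0.9010)
step 6: x0=(-1.9104, -0.9004) x1=(-0.8210, -0.8812)
step 7: x0=(-1.9270, -0.8938) x1=(-0.8113, -0.8614)
step 8: x0=(-1.9434, -0.8872) x1=(-0.8017, -0.8416)
step 9: x0=(-1.9598, -0.8806) x1=(-0.7922, -0.8218)
step 10: x0=(-1.9760, -0.8740) x1=(-0.7828, -0.8020)
step 11: x0=(-1.9921, -0.8674) x1=(-0.7735, -0.7822)
step 12: x0=(-2.0081, -0.8607) x1=(-0.7644, -0.7625)
step 13: x0=(-2.0239, -0.8541) x1=(-0.7554, -0.7427)
step 14: x0=(-2.0395, -0.8474) x1=(-0.7465, -0.7229)
step 15: x0=(-2.0550, -0.8408) x1=(-0.7378, -0.7032)
step 16: x0=(-2.0702, -0.8341) x1=(-0.7293, -0.6835)
step 17: x0=(-2.0853, -0.8273) x1=(-0.7210, -0.6638)
step 18: x0=(-2.1001, -0.8206) x1=(-0.7129, -0.6441)
step 19: x0=(-2.1147, -0.8138) x1=(-0.7050, -0.6245)
step 20: x0=(-2.1291, -0.8070) x1=(-0.6973, -0.6049)
step 21: x0=(-2.1432, -0.8002) x1=(-0.6898, -0.5853)
step 22: x0=(-2.1570, -0.7933) x1=(-0.6826, -0.5658)
step 23: x0=(-2.1706, -0.7864) x1=(-0.6756, -0.5463)
step 24: x0=(-2.1838, -0.7794) x1=(-0.6689, -0.5268)
step 25: x0=(-2.1968, -0.7724) x1=(-0.6625, -0.5074)
step 26: x0=(-2.2095, -0.7653) x1=(-0.6563, -0.4880)
step 27: x0=(-2.2218, -0.7582) x1=(-0.6504, -0.4687)
step 28: x0=(-2.2338, -0.7510) x1=(-0.6449, -0.4494)
step 29: x0=(-2.2455, -0.7437) x1=(-0.6396, -0.4302)
step 30: x0=(-2.2568, -0.7364) x1=(-0.6346, -0.4111)
step 31: x0=(-2.2677, -0.7290) x1=(-0.6300, -0.3920)
step 32: x0=(-2.2783, -0.7215) x1=(-0.6257, -0.3730)
step 33: x0=(-2.2886, -0.7140) x1=(-0.6217, -0.3540)
step 34: x0=(-2.2984, -0.7063) x1=(-0.6181, -0.3352)
step 35: x0=(-2.3078, -0.6986) x1=(-0.6148, -0.3164)

(-0.6148, -0.3164)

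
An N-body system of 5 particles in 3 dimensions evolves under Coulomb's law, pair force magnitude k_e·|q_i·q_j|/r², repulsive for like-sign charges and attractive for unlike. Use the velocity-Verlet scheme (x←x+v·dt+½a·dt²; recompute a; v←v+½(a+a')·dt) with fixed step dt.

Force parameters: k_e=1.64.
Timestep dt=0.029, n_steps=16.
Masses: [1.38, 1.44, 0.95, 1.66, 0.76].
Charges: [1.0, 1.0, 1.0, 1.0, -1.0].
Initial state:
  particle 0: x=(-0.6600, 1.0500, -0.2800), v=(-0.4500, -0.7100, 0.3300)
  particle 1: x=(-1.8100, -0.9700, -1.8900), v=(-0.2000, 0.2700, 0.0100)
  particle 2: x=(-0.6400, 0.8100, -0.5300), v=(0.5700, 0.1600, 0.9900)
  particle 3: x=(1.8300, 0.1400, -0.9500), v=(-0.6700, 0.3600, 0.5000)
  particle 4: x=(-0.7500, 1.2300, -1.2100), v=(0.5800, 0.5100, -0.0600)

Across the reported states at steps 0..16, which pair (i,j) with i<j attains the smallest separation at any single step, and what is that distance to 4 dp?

pair (0,2), distance 0.3292

step 0: x0=(-0.6600, 1.0500, -0.2800) x1=(-1.8100, -0.9700, -1.8900) x2=(-0.6400, 0.8100, -0.5300) x3=(1.8300, 0.1400, -0.9500) x4=(-0.7500, 1.2300, -1.2100)
step 1: x0=(-0.6734, 1.0324, -0.2679) x1=(-1.8159, -0.9622, -1.8898) x2=(-0.6233, 0.8112, -0.5065) x3=(1.8107, 0.1504, -0.9355) x4=(-0.7328, 1.2437, -1.2096)
step 2: x0=(-0.6883, 1.0215, -0.2501) x1=(-1.8218, -0.9545, -1.8897) x2=(-0.6050, 0.8046, -0.4943) x3=(1.7915, 0.1609, -0.9211) x4=(-0.7151, 1.2553, -1.2052)
step 3: x0=(-0.7055, 1.0165, -0.2268) x1=(-1.8279, -0.9469, -1.8897) x2=(-0.5839, 0.7911, -0.4929) x3=(1.7725, 0.1713, -0.9067) x4=(-0.6970, 1.2648, -1.1969)
step 4: x0=(-0.7252, 1.0164, -0.1991) x1=(-1.8341, -0.9393, -1.8899) x2=(-0.5596, 0.7725, -0.5006) x3=(1.7537, 0.1817, -0.8924) x4=(-0.6783, 1.2721, -1.1848)
step 5: x0=(-0.7471, 1.0199, -0.1682) x1=(-1.8404, -0.9318, -1.8901) x2=(-0.5326, 0.7504, -0.5156) x3=(1.7351, 0.1921, -0.8781) x4=(-0.6594, 1.2772, -1.1691)
step 6: x0=(-0.7708, 1.0261, -0.1351) x1=(-1.8469, -0.9245, -1.8906) x2=(-0.5033, 0.7265, -0.5363) x3=(1.7166, 0.2025, -0.8639) x4=(-0.6400, 1.2800, -1.1499)
step 7: x0=(-0.7960, 1.0343, -0.1005) x1=(-1.8534, -0.9171, -1.8911) x2=(-0.4724, 0.7018, -0.5615) x3=(1.6984, 0.2128, -0.8497) x4=(-0.6204, 1.2803, -1.1273)
step 8: x0=(-0.8222, 1.0440, -0.0651) x1=(-1.8601, -0.9099, -1.8918) x2=(-0.4404, 0.6771, -0.5905) x3=(1.6804, 0.2232, -0.8355) x4=(-0.6004, 1.2781, -1.1013)
step 9: x0=(-0.8493, 1.0548, -0.0290) x1=(-1.8669, -0.9028, -1.8926) x2=(-0.4076, 0.6530, -0.6225) x3=(1.6625, 0.2336, -0.8215) x4=(-0.5800, 1.2731, -1.0722)
step 10: x0=(-0.8770, 1.0667, 0.0073) x1=(-1.8738, -0.8957, -1.8935) x2=(-0.3744, 0.6300, -0.6572) x3=(1.6449, 0.2440, -0.8074) x4=(-0.5592, 1.2652, -1.0400)
step 11: x0=(-0.9051, 1.0793, 0.0438) x1=(-1.8809, -0.8887, -1.8946) x2=(-0.3412, 0.6085, -0.6941) x3=(1.6275, 0.2544, -0.7934) x4=(-0.5379, 1.2541, -1.0049)
step 12: x0=(-0.9336, 1.0925, 0.0804) x1=(-1.8880, -0.8818, -1.8958) x2=(-0.3081, 0.5889, -0.7330) x3=(1.6103, 0.2648, -0.7795) x4=(-0.5160, 1.2395, -0.9671)
step 13: x0=(-0.9623, 1.1064, 0.1169) x1=(-1.8954, -0.8750, -1.8971) x2=(-0.2754, 0.5715, -0.7734) x3=(1.5933, 0.2752, -0.7656) x4=(-0.4935, 1.2213, -0.9270)
step 14: x0=(-0.9911, 1.1206, 0.1532) x1=(-1.9028, -0.8683, -1.8986) x2=(-0.2434, 0.5567, -0.8151) x3=(1.5766, 0.2857, -0.7517) x4=(-0.4703, 1.1993, -0.8849)
step 15: x0=(-1.0199, 1.1353, 0.1895) x1=(-1.9104, -0.8617, -1.9001) x2=(-0.2122, 0.5446, -0.8575) x3=(1.5601, 0.2961, -0.7378) x4=(-0.4461, 1.1732, -0.8413)
step 16: x0=(-1.0488, 1.1503, 0.2255) x1=(-1.9181, -0.8551, -1.9018) x2=(-0.1821, 0.5355, -0.9003) x3=(1.5438, 0.3066, -0.7239) x4=(-0.4210, 1.1429, -0.7967)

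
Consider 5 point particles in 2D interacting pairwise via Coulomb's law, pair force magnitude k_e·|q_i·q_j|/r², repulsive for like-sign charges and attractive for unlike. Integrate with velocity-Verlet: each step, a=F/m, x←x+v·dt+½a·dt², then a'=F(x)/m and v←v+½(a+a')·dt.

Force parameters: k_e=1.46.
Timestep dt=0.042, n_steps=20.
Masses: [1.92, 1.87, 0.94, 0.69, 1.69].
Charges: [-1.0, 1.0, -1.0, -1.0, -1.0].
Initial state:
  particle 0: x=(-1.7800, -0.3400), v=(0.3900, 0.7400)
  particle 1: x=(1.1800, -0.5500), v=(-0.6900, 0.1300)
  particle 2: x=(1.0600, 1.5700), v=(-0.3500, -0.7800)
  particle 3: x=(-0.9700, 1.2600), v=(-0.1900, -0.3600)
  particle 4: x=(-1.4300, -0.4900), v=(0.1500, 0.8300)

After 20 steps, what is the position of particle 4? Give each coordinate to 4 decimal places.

(-0.3642, -0.3299)

step 0: x0=(-1.7800, -0.3400) x1=(1.1800, -0.5500) x2=(1.0600, 1.5700) x3=(-0.9700, 1.2600) x4=(-1.4300, -0.4900)
step 1: x0=(-1.7679, -0.3073) x1=(1.1508, -0.5443) x2=(1.0458, 1.5371) x3=(-0.9778, 1.2457) x4=(-1.4189, -0.4575)
step 2: x0=(-1.7646, -0.2714) x1=(1.1210, -0.5382) x2=(1.0328, 1.5040) x3=(-0.9853, 1.2333) x4=(-1.3981, -0.4297)
step 3: x0=(-1.7691, -0.2327) x1=(1.0907, -0.5316) x2=(1.0208, 1.4707) x3=(-0.9924, 1.2228) x4=(-1.3685, -0.4064)
step 4: x0=(-1.7802, -0.1917) x1=(1.0599, -0.5245) x2=(1.0100, 1.4370) x3=(-0.9991, 1.2144) x4=(-1.3316, -0.3868)
step 5: x0=(-1.7967, -0.1490) x1=(1.0285, -0.5169) x2=(1.0003, 1.4031) x3=(-1.0053, 1.2082) x4=(-1.2888, -0.3705)
step 6: x0=(-1.8174, -0.1051) x1=(0.9965, -0.5088) x2=(0.9919, 1.3688) x3=(-1.0110, 1.2042) x4=(-1.2415, -0.3569)
step 7: x0=(-1.8414, -0.0604) x1=(0.9640, -0.5001) x2=(0.9846, 1.3341) x3=(-1.0161, 1.2027) x4=(-1.1905, -0.3456)
step 8: x0=(-1.8682, -0.0153) x1=(0.9308, -0.4908) x2=(0.9785, 1.2990) x3=(-1.0207, 1.2037) x4=(-1.1367, -0.3362)
step 9: x0=(-1.8972, 0.0302) x1=(0.8970, -0.4809) x2=(0.9736, 1.2634) x3=(-1.0248, 1.2072) x4=(-1.0806, -0.3286)
step 10: x0=(-1.9281, 0.0757) x1=(0.8625, -0.4703) x2=(0.9700, 1.2273) x3=(-1.0282, 1.2133) x4=(-1.0225, -0.3226)
step 11: x0=(-1.9606, 0.1212) x1=(0.8274, -0.4591) x2=(0.9675, 1.1906) x3=(-1.0310, 1.2219) x4=(-0.9628, -0.3180)
step 12: x0=(-1.9945, 0.1665) x1=(0.7915, -0.4471) x2=(0.9663, 1.1533) x3=(-1.0333, 1.2332) x4=(-0.9016, -0.3148)
step 13: x0=(-2.0297, 0.2117) x1=(0.7549, -0.4344) x2=(0.9664, 1.1153) x3=(-1.0349, 1.2469) x4=(-0.8390, -0.3129)
step 14: x0=(-2.0661, 0.2567) x1=(0.7175, -0.4209) x2=(0.9676, 1.0766) x3=(-1.0360, 1.2631) x4=(-0.7752, -0.3121)
step 15: x0=(-2.1035, 0.3014) x1=(0.6793, -0.4066) x2=(0.9700, 1.0370) x3=(-1.0365, 1.2816) x4=(-0.7101, -0.3125)
step 16: x0=(-2.1418, 0.3458) x1=(0.6401, -0.3914) x2=(0.9735, 0.9966) x3=(-1.0364, 1.3024) x4=(-0.6438, -0.3140)
step 17: x0=(-2.1811, 0.3900) x1=(0.5999, -0.3752) x2=(0.9782, 0.9552) x3=(-1.0357, 1.3253) x4=(-0.5762, -0.3165)
step 18: x0=(-2.2212, 0.4339) x1=(0.5586, -0.3581) x2=(0.9839, 0.9128) x3=(-1.0344, 1.3502) x4=(-0.5072, -0.3201)
step 19: x0=(-2.2621, 0.4775) x1=(0.5161, -0.3400) x2=(0.9905, 0.8693) x3=(-1.0326, 1.3769) x4=(-0.4367, -0.3245)
step 20: x0=(-2.3038, 0.5208) x1=(0.4719, -0.3209) x2=(0.9980, 0.8246) x3=(-1.0303, 1.4054) x4=(-0.3642, -0.3299)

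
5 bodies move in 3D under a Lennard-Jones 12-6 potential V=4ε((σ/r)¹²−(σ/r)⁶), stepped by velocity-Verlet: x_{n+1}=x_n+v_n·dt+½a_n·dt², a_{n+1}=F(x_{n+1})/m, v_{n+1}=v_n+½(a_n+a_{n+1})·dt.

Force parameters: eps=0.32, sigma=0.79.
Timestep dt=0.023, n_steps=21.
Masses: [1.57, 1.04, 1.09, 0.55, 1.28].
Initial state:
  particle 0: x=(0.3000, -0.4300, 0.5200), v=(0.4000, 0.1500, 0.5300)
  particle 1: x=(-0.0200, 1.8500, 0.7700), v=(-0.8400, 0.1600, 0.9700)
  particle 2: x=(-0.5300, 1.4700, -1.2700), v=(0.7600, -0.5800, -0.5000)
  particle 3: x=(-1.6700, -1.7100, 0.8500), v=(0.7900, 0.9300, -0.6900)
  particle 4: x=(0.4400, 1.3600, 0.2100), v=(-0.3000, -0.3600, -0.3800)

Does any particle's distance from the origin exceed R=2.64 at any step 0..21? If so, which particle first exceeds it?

no

step 0: x0=(0.3000, -0.4300, 0.5200) x1=(-0.0200, 1.8500, 0.7700) x2=(-0.5300, 1.4700, -1.2700) x3=(-1.6700, -1.7100, 0.8500) x4=(0.4400, 1.3600, 0.2100)
step 1: x0=(0.3092, -0.4265, 0.5322) x1=(-0.0394, 1.8537, 0.7924) x2=(-0.5125, 1.4567, -1.2815) x3=(-1.6518, -1.6886, 0.8341) x4=(0.4331, 1.3517, 0.2012)
step 2: x0=(0.3184, -0.4231, 0.5444) x1=(-0.0586, 1.8573, 0.8146) x2=(-0.4950, 1.4433, -1.2930) x3=(-1.6337, -1.6672, 0.8183) x4=(0.4262, 1.3434, 0.1925)
step 3: x0=(0.3276, -0.4196, 0.5566) x1=(-0.0776, 1.8607, 0.8365) x2=(-0.4775, 1.4300, -1.3044) x3=(-1.6155, -1.6458, 0.8024) x4=(0.4190, 1.3354, 0.1841)
step 4: x0=(0.3368, -0.4161, 0.5687) x1=(-0.0964, 1.8638, 0.8581) x2=(-0.4600, 1.4166, -1.3158) x3=(-1.5973, -1.6244, 0.7865) x4=(0.4116, 1.3275, 0.1759)
step 5: x0=(0.3460, -0.4126, 0.5809) x1=(-0.1149, 1.8666, 0.8793) x2=(-0.4425, 1.4033, -1.3273) x3=(-1.5791, -1.6030, 0.7706) x4=(0.4040, 1.3199, 0.1679)
step 6: x0=(0.3552, -0.4091, 0.5931) x1=(-0.1332, 1.8692, 0.9003) x2=(-0.4249, 1.3899, -1.3387) x3=(-1.5609, -1.5816, 0.7548) x4=(0.3963, 1.3124, 0.1602)
step 7: x0=(0.3644, -0.4056, 0.6053) x1=(-0.1513, 1.8715, 0.9209) x2=(-0.4074, 1.3766, -1.3500) x3=(-1.5427, -1.5602, 0.7389) x4=(0.3883, 1.3051, 0.1528)
step 8: x0=(0.3736, -0.4020, 0.6175) x1=(-0.1693, 1.8737, 0.9413) x2=(-0.3898, 1.3633, -1.3614) x3=(-1.5245, -1.5388, 0.7230) x4=(0.3802, 1.2980, 0.1455)
step 9: x0=(0.3827, -0.3985, 0.6296) x1=(-0.1870, 1.8757, 0.9615) x2=(-0.3723, 1.3499, -1.3727) x3=(-1.5063, -1.5174, 0.7071) x4=(0.3720, 1.2909, 0.1383)
step 10: x0=(0.3919, -0.3949, 0.6418) x1=(-0.2047, 1.8776, 0.9815) x2=(-0.3547, 1.3366, -1.3840) x3=(-1.4881, -1.4959, 0.6913) x4=(0.3636, 1.2840, 0.1314)
step 11: x0=(0.4011, -0.3914, 0.6540) x1=(-0.2222, 1.8794, 1.0013) x2=(-0.3371, 1.3232, -1.3953) x3=(-1.4698, -1.4745, 0.6754) x4=(0.3552, 1.2771, 0.1245)
step 12: x0=(0.4103, -0.3878, 0.6661) x1=(-0.2396, 1.8810, 1.0209) x2=(-0.3195, 1.3099, -1.4065) x3=(-1.4516, -1.4531, 0.6595) x4=(0.3466, 1.2703, 0.1178)
step 13: x0=(0.4195, -0.3842, 0.6783) x1=(-0.2569, 1.8826, 1.0404) x2=(-0.3019, 1.2965, -1.4178) x3=(-1.4334, -1.4316, 0.6436) x4=(0.3380, 1.2636, 0.1111)
step 14: x0=(0.4286, -0.3806, 0.6904) x1=(-0.2742, 1.8840, 1.0598) x2=(-0.2843, 1.2832, -1.4290) x3=(-1.4151, -1.4102, 0.6278) x4=(0.3293, 1.2569, 0.1046)
step 15: x0=(0.4378, -0.3770, 0.7026) x1=(-0.2914, 1.8854, 1.0791) x2=(-0.2666, 1.2698, -1.4402) x3=(-1.3969, -1.3888, 0.6119) x4=(0.3205, 1.2502, 0.0981)
step 16: x0=(0.4469, -0.3734, 0.7147) x1=(-0.3085, 1.8868, 1.0983) x2=(-0.2490, 1.2564, -1.4513) x3=(-1.3786, -1.3673, 0.5960) x4=(0.3117, 1.2436, 0.0916)
step 17: x0=(0.4561, -0.3697, 0.7268) x1=(-0.3256, 1.8880, 1.1174) x2=(-0.2313, 1.2431, -1.4624) x3=(-1.3603, -1.3458, 0.5801) x4=(0.3029, 1.2370, 0.0852)
step 18: x0=(0.4653, -0.3661, 0.7390) x1=(-0.3426, 1.8893, 1.1364) x2=(-0.2137, 1.2297, -1.4735) x3=(-1.3420, -1.3244, 0.5643) x4=(0.2940, 1.2305, 0.0789)
step 19: x0=(0.4744, -0.3624, 0.7511) x1=(-0.3596, 1.8905, 1.1554) x2=(-0.1960, 1.2164, -1.4846) x3=(-1.3237, -1.3029, 0.5484) x4=(0.2850, 1.2239, 0.0726)
step 20: x0=(0.4835, -0.3587, 0.7632) x1=(-0.3766, 1.8916, 1.1743) x2=(-0.1783, 1.2030, -1.4956) x3=(-1.3054, -1.2814, 0.5325) x4=(0.2761, 1.2174, 0.0663)
step 21: x0=(0.4927, -0.3550, 0.7753) x1=(-0.3935, 1.8927, 1.1931) x2=(-0.1607, 1.1897, -1.5067) x3=(-1.2871, -1.2599, 0.5166) x4=(0.2671, 1.2109, 0.0600)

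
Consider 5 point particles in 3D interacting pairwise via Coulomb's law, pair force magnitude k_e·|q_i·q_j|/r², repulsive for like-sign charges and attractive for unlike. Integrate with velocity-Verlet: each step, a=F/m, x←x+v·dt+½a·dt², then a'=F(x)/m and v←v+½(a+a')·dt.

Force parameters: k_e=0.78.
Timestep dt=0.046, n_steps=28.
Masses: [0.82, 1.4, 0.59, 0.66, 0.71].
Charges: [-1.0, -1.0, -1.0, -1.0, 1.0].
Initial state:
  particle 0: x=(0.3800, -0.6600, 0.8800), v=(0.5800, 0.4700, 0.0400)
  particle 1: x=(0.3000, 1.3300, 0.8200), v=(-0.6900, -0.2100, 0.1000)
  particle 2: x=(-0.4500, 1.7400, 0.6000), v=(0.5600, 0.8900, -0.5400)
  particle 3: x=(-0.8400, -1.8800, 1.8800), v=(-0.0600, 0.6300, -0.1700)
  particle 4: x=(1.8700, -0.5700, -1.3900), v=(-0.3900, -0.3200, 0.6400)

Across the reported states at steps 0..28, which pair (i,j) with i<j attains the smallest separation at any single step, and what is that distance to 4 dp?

pair (1,2), distance 0.8709

step 0: x0=(0.3800, -0.6600, 0.8800) x1=(0.3000, 1.3300, 0.8200) x2=(-0.4500, 1.7400, 0.6000) x3=(-0.8400, -1.8800, 1.8800) x4=(1.8700, -0.5700, -1.3900)
step 1: x0=(0.4070, -0.6386, 0.8816) x1=(0.2689, 1.3201, 0.8247) x2=(-0.4258, 1.7820, 0.5746) x3=(-0.8430, -1.8514, 1.8723) x4=(1.8518, -0.5846, -1.3603)
step 2: x0=(0.4345, -0.6177, 0.8828) x1=(0.2392, 1.3098, 0.8298) x2=(-0.4045, 1.8264, 0.5479) x3=(-0.8463, -1.8234, 1.8650) x4=(1.8332, -0.5991, -1.3300)
step 3: x0=(0.4627, -0.5974, 0.8836) x1=(0.2106, 1.2989, 0.8353) x2=(-0.3859, 1.8734, 0.5199) x3=(-0.8500, -1.7961, 1.8580) x4=(1.8142, -0.6133, -1.2991)
step 4: x0=(0.4916, -0.5775, 0.8839) x1=(0.1831, 1.2873, 0.8412) x2=(-0.3697, 1.9232, 0.4903) x3=(-0.8542, -1.7695, 1.8513) x4=(1.7946, -0.6274, -1.2675)
step 5: x0=(0.5211, -0.5582, 0.8837) x1=(0.1565, 1.2751, 0.8475) x2=(-0.3556, 1.9757, 0.4593) x3=(-0.8587, -1.7435, 1.8449) x4=(1.7746, -0.6413, -1.2354)
step 6: x0=(0.5513, -0.5395, 0.8832) x1=(0.1306, 1.2623, 0.8542) x2=(-0.3431, 2.0308, 0.4268) x3=(-0.8636, -1.7182, 1.8388) x4=(1.7542, -0.6549, -1.2026)
step 7: x0=(0.5822, -0.5213, 0.8821) x1=(0.1052, 1.2490, 0.8614) x2=(-0.3319, 2.0885, 0.3929) x3=(-0.8689, -1.6935, 1.8330) x4=(1.7332, -0.6683, -1.1692)
step 8: x0=(0.6138, -0.5037, 0.8806) x1=(0.0803, 1.2352, 0.8689) x2=(-0.3217, 2.1485, 0.3577) x3=(-0.8746, -1.6695, 1.8275) x4=(1.7117, -0.6815, -1.1351)
step 9: x0=(0.6462, -0.4867, 0.8786) x1=(0.0558, 1.2210, 0.8767) x2=(-0.3123, 2.2107, 0.3212) x3=(-0.8807, -1.6461, 1.8222) x4=(1.6898, -0.6944, -1.1003)
step 10: x0=(0.6794, -0.4703, 0.8761) x1=(0.0314, 1.2065, 0.8848) x2=(-0.3036, 2.2747, 0.2837) x3=(-0.8872, -1.6233, 1.8172) x4=(1.6673, -0.7070, -1.0647)
step 11: x0=(0.7133, -0.4545, 0.8730) x1=(0.0072, 1.1918, 0.8932) x2=(-0.2952, 2.3406, 0.2451) x3=(-0.8941, -1.6011, 1.8124) x4=(1.6444, -0.7194, -1.0285)
step 12: x0=(0.7481, -0.4393, 0.8695) x1=(-0.0168, 1.1769, 0.9017) x2=(-0.2872, 2.4079, 0.2056) x3=(-0.9013, -1.5796, 1.8079) x4=(1.6209, -0.7314, -0.9915)
step 13: x0=(0.7838, -0.4247, 0.8653) x1=(-0.0409, 1.1619, 0.9104) x2=(-0.2794, 2.4767, 0.1653) x3=(-0.9089, -1.5586, 1.8036) x4=(1.5968, -0.7432, -0.9537)
step 14: x0=(0.8202, -0.4108, 0.8606) x1=(-0.0649, 1.1468, 0.9193) x2=(-0.2718, 2.5468, 0.1243) x3=(-0.9169, -1.5382, 1.7995) x4=(1.5723, -0.7546, -0.9151)
step 15: x0=(0.8576, -0.3974, 0.8553) x1=(-0.0890, 1.1318, 0.9283) x2=(-0.2643, 2.6180, 0.0826) x3=(-0.9252, -1.5184, 1.7956) x4=(1.5472, -0.7657, -0.8756)
step 16: x0=(0.8959, -0.3847, 0.8493) x1=(-0.1130, 1.1167, 0.9373) x2=(-0.2569, 2.6902, 0.0402) x3=(-0.9339, -1.4991, 1.7919) x4=(1.5215, -0.7764, -0.8353)
step 17: x0=(0.9350, -0.3726, 0.8427) x1=(-0.1372, 1.1017, 0.9465) x2=(-0.2495, 2.7633, -0.0027) x3=(-0.9429, -1.4805, 1.7884) x4=(1.4953, -0.7867, -0.7940)
step 18: x0=(0.9750, -0.3611, 0.8353) x1=(-0.1614, 1.0867, 0.9557) x2=(-0.2422, 2.8373, -0.0461) x3=(-0.9522, -1.4623, 1.7850) x4=(1.4686, -0.7966, -0.7518)
step 19: x0=(1.0160, -0.3503, 0.8272) x1=(-0.1858, 1.0718, 0.9650) x2=(-0.2349, 2.9120, -0.0901) x3=(-0.9619, -1.4448, 1.7819) x4=(1.4413, -0.8061, -0.7085)
step 20: x0=(1.0578, -0.3401, 0.8183) x1=(-0.2102, 1.0570, 0.9743) x2=(-0.2276, 2.9875, -0.1344) x3=(-0.9718, -1.4278, 1.7789) x4=(1.4135, -0.8151, -0.6642)
step 21: x0=(1.1005, -0.3305, 0.8085) x1=(-0.2347, 1.0424, 0.9836) x2=(-0.2203, 3.0635, -0.1791) x3=(-0.9821, -1.4113, 1.7760) x4=(1.3852, -0.8235, -0.6187)
step 22: x0=(1.1440, -0.3216, 0.7977) x1=(-0.2593, 1.0278, 0.9930) x2=(-0.2129, 3.1402, -0.2243) x3=(-0.9926, -1.3953, 1.7733) x4=(1.3563, -0.8314, -0.5719)
step 23: x0=(1.1883, -0.3133, 0.7860) x1=(-0.2841, 1.0133, 1.0023) x2=(-0.2056, 3.2174, -0.2697) x3=(-1.0034, -1.3799, 1.7707) x4=(1.3269, -0.8386, -0.5240)
step 24: x0=(1.2334, -0.3058, 0.7732) x1=(-0.3089, 0.9989, 1.0117) x2=(-0.1982, 3.2950, -0.3155) x3=(-1.0145, -1.3651, 1.7682) x4=(1.2971, -0.8452, -0.4746)
step 25: x0=(1.2792, -0.2990, 0.7593) x1=(-0.3338, 0.9846, 1.0210) x2=(-0.1909, 3.3732, -0.3616) x3=(-1.0258, -1.3507, 1.7659) x4=(1.2669, -0.8510, -0.4238)
step 26: x0=(1.3256, -0.2930, 0.7442) x1=(-0.3588, 0.9705, 1.0303) x2=(-0.1835, 3.4517, -0.4079) x3=(-1.0373, -1.3369, 1.7636) x4=(1.2363, -0.8560, -0.3714)
step 27: x0=(1.3725, -0.2878, 0.7279) x1=(-0.3839, 0.9564, 1.0396) x2=(-0.1760, 3.5307, -0.4545) x3=(-1.0491, -1.3236, 1.7615) x4=(1.2054, -0.8600, -0.3174)
step 28: x0=(1.4199, -0.2836, 0.7102) x1=(-0.4091, 0.9424, 1.0489) x2=(-0.1686, 3.6100, -0.5013) x3=(-1.0610, -1.3109, 1.7595) x4=(1.1744, -0.8630, -0.2617)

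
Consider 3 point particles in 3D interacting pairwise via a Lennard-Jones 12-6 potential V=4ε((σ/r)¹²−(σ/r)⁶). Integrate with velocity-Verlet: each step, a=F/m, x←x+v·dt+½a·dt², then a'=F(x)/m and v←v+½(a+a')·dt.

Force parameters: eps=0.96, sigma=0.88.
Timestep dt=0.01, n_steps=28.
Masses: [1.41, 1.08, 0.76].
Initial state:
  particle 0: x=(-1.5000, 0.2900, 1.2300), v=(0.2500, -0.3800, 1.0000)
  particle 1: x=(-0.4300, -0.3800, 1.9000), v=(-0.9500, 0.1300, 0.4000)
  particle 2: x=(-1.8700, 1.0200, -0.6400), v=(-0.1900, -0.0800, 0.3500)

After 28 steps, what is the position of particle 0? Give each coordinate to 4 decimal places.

(-1.4006, 0.1647, 1.5277)

step 0: x0=(-1.5000, 0.2900, 1.2300) x1=(-0.4300, -0.3800, 1.9000) x2=(-1.8700, 1.0200, -0.6400)
step 1: x0=(-1.4975, 0.2862, 1.2400) x1=(-0.4395, -0.3787, 1.9040) x2=(-1.8719, 1.0192, -0.6365)
step 2: x0=(-1.4949, 0.2823, 1.2500) x1=(-0.4491, -0.3773, 1.9079) x2=(-1.8738, 1.0184, -0.6330)
step 3: x0=(-1.4923, 0.2785, 1.2601) x1=(-0.4588, -0.3759, 1.9118) x2=(-1.8757, 1.0176, -0.6295)
step 4: x0=(-1.4896, 0.2746, 1.2702) x1=(-0.4685, -0.3745, 1.9157) x2=(-1.8776, 1.0168, -0.6259)
step 5: x0=(-1.4869, 0.2707, 1.2803) x1=(-0.4783, -0.3730, 1.9195) x2=(-1.8795, 1.0160, -0.6224)
step 6: x0=(-1.4842, 0.2667, 1.2905) x1=(-0.4881, -0.3715, 1.9233) x2=(-1.8814, 1.0151, -0.6188)
step 7: x0=(-1.4813, 0.2627, 1.3006) x1=(-0.4980, -0.3699, 1.9270) x2=(-1.8833, 1.0143, -0.6153)
step 8: x0=(-1.4785, 0.2587, 1.3109) x1=(-0.5081, -0.3683, 1.9307) x2=(-1.8851, 1.0135, -0.6117)
step 9: x0=(-1.4755, 0.2546, 1.3211) x1=(-0.5182, -0.3666, 1.9343) x2=(-1.8870, 1.0127, -0.6082)
step 10: x0=(-1.4725, 0.2504, 1.3314) x1=(-0.5284, -0.3649, 1.9379) x2=(-1.8889, 1.0118, -0.6046)
step 11: x0=(-1.4694, 0.2463, 1.3418) x1=(-0.5387, -0.3630, 1.9413) x2=(-1.8908, 1.0110, -0.6010)
step 12: x0=(-1.4662, 0.2420, 1.3522) x1=(-0.5491, -0.3611, 1.9448) x2=(-1.8927, 1.0102, -0.5974)
step 13: x0=(-1.4629, 0.2377, 1.3626) x1=(-0.5596, -0.3592, 1.9481) x2=(-1.8946, 1.0093, -0.5938)
step 14: x0=(-1.4595, 0.2334, 1.3731) x1=(-0.5703, -0.3571, 1.9514) x2=(-1.8964, 1.0085, -0.5902)
step 15: x0=(-1.4560, 0.2290, 1.3837) x1=(-0.5811, -0.3550, 1.9545) x2=(-1.8983, 1.0076, -0.5866)
step 16: x0=(-1.4524, 0.2245, 1.3944) x1=(-0.5920, -0.3528, 1.9576) x2=(-1.9002, 1.0068, -0.5830)
step 17: x0=(-1.4487, 0.2199, 1.4051) x1=(-0.6031, -0.3504, 1.9606) x2=(-1.9021, 1.0060, -0.5794)
step 18: x0=(-1.4449, 0.2153, 1.4159) x1=(-0.6143, -0.3480, 1.9635) x2=(-1.9039, 1.0051, -0.5758)
step 19: x0=(-1.4410, 0.2105, 1.4267) x1=(-0.6258, -0.3454, 1.9662) x2=(-1.9058, 1.0043, -0.5721)
step 20: x0=(-1.4369, 0.2057, 1.4377) x1=(-0.6373, -0.3428, 1.9689) x2=(-1.9077, 1.0034, -0.5685)
step 21: x0=(-1.4327, 0.2008, 1.4487) x1=(-0.6491, -0.3400, 1.9714) x2=(-1.9095, 1.0025, -0.5648)
step 22: x0=(-1.4284, 0.1958, 1.4599) x1=(-0.6610, -0.3371, 1.9738) x2=(-1.9114, 1.0017, -0.5612)
step 23: x0=(-1.4239, 0.1907, 1.4711) x1=(-0.6731, -0.3341, 1.9762) x2=(-1.9133, 1.0008, -0.5575)
step 24: x0=(-1.4193, 0.1856, 1.4824) x1=(-0.6853, -0.3309, 1.9784) x2=(-1.9151, 1.0000, -0.5539)
step 25: x0=(-1.4146, 0.1803, 1.4937) x1=(-0.6977, -0.3277, 1.9805) x2=(-1.9170, 0.9991, -0.5502)
step 26: x0=(-1.4099, 0.1751, 1.5051) x1=(-0.7101, -0.3245, 1.9826) x2=(-1.9188, 0.9982, -0.5466)
step 27: x0=(-1.4052, 0.1698, 1.5165) x1=(-0.7225, -0.3212, 1.9847) x2=(-1.9207, 0.9974, -0.5429)
step 28: x0=(-1.4006, 0.1647, 1.5277) x1=(-0.7348, -0.3181, 1.9869) x2=(-1.9226, 0.9965, -0.5392)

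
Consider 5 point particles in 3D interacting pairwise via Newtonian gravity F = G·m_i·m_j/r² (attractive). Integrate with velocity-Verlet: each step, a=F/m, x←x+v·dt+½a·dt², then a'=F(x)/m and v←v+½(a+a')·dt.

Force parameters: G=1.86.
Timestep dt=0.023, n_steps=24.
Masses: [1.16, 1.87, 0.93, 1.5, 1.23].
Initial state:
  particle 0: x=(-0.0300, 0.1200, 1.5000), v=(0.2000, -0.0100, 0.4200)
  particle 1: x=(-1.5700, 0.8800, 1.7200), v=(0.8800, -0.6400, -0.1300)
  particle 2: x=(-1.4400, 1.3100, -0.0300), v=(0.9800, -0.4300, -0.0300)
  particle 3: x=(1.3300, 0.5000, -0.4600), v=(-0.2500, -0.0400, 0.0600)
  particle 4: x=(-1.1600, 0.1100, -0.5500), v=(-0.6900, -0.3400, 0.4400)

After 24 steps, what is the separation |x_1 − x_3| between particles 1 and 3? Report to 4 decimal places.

step 0: x0=(-0.0300, 0.1200, 1.5000) x1=(-1.5700, 0.8800, 1.7200) x2=(-1.4400, 1.3100, -0.0300) x3=(1.3300, 0.5000, -0.4600) x4=(-1.1600, 0.1100, -0.5500)
step 1: x0=(-0.0257, 0.1200, 1.5094) x1=(-1.5495, 0.8652, 1.7167) x2=(-1.4173, 1.2997, -0.0305) x3=(1.3240, 0.4991, -0.4585) x4=(-1.1758, 0.1025, -0.5395)
step 2: x0=(-0.0220, 0.1203, 1.5185) x1=(-1.5285, 0.8502, 1.7129) x2=(-1.3942, 1.2884, -0.0306) x3=(1.3175, 0.4981, -0.4567) x4=(-1.1914, 0.0956, -0.5284)
step 3: x0=(-0.0190, 0.1211, 1.5271) x1=(-1.5071, 0.8350, 1.7084) x2=(-1.3707, 1.2762, -0.0303) x3=(1.3105, 0.4972, -0.4547) x4=(-1.2068, 0.0893, -0.5166)
step 4: x0=(-0.0166, 0.1222, 1.5352) x1=(-1.4851, 0.8197, 1.7034) x2=(-1.3469, 1.2631, -0.0297) x3=(1.3029, 0.4962, -0.4524) x4=(-1.2220, 0.0836, -0.5040)
step 5: x0=(-0.0149, 0.1238, 1.5430) x1=(-1.4626, 0.8041, 1.6977) x2=(-1.3228, 1.2490, -0.0287) x3=(1.2948, 0.4952, -0.4499) x4=(-1.2369, 0.0787, -0.4908)
step 6: x0=(-0.0139, 0.1258, 1.5503) x1=(-1.4395, 0.7884, 1.6915) x2=(-1.2984, 1.2339, -0.0272) x3=(1.2863, 0.4942, -0.4471) x4=(-1.2516, 0.0744, -0.4768)
step 7: x0=(-0.0137, 0.1282, 1.5571) x1=(-1.4159, 0.7724, 1.6846) x2=(-1.2736, 1.2178, -0.0254) x3=(1.2772, 0.4932, -0.4440) x4=(-1.2661, 0.0708, -0.4622)
step 8: x0=(-0.0142, 0.1310, 1.5635) x1=(-1.3918, 0.7563, 1.6772) x2=(-1.2486, 1.2006, -0.0232) x3=(1.2675, 0.4922, -0.4406) x4=(-1.2802, 0.0679, -0.4468)
step 9: x0=(-0.0155, 0.1343, 1.5695) x1=(-1.3670, 0.7399, 1.6691) x2=(-1.2234, 1.1823, -0.0206) x3=(1.2574, 0.4911, -0.4370) x4=(-1.2940, 0.0658, -0.4306)
step 10: x0=(-0.0177, 0.1381, 1.5750) x1=(-1.3417, 0.7233, 1.6603) x2=(-1.1979, 1.1629, -0.0176) x3=(1.2467, 0.4901, -0.4331) x4=(-1.3074, 0.0644, -0.4137)
step 11: x0=(-0.0207, 0.1423, 1.5800) x1=(-1.3157, 0.7065, 1.6509) x2=(-1.1723, 1.1424, -0.0141) x3=(1.2354, 0.4890, -0.4288) x4=(-1.3205, 0.0638, -0.3961)
step 12: x0=(-0.0247, 0.1470, 1.5845) x1=(-1.2891, 0.6894, 1.6409) x2=(-1.1464, 1.1207, -0.0103) x3=(1.2237, 0.4879, -0.4243) x4=(-1.3332, 0.0640, -0.3777)
step 13: x0=(-0.0296, 0.1522, 1.5885) x1=(-1.2618, 0.6721, 1.6301) x2=(-1.1204, 1.0977, -0.0060) x3=(1.2113, 0.4869, -0.4195) x4=(-1.3454, 0.0651, -0.3584)
step 14: x0=(-0.0356, 0.1579, 1.5920) x1=(-1.2337, 0.6545, 1.6187) x2=(-1.0943, 1.0736, -0.0012) x3=(1.1984, 0.4858, -0.4144) x4=(-1.3570, 0.0670, -0.3384)
step 15: x0=(-0.0427, 0.1641, 1.5950) x1=(-1.2050, 0.6367, 1.6066) x2=(-1.0681, 1.0482, 0.0040) x3=(1.1849, 0.4847, -0.4089) x4=(-1.3682, 0.0697, -0.3176)
step 16: x0=(-0.0509, 0.1709, 1.5974) x1=(-1.1754, 0.6186, 1.5938) x2=(-1.0419, 1.0215, 0.0097) x3=(1.1709, 0.4836, -0.4031) x4=(-1.3788, 0.0734, -0.2959)
step 17: x0=(-0.0604, 0.1783, 1.5993) x1=(-1.1450, 0.6001, 1.5802) x2=(-1.0157, 0.9935, 0.0159) x3=(1.1562, 0.4824, -0.3970) x4=(-1.3887, 0.0780, -0.2733)
step 18: x0=(-0.0713, 0.1863, 1.6005) x1=(-1.1137, 0.5814, 1.5660) x2=(-0.9896, 0.9641, 0.0226) x3=(1.1409, 0.4813, -0.3905) x4=(-1.3978, 0.0835, -0.2499)
step 19: x0=(-0.0837, 0.1949, 1.6011) x1=(-1.0815, 0.5624, 1.5509) x2=(-0.9636, 0.9333, 0.0299) x3=(1.1250, 0.4802, -0.3837) x4=(-1.4062, 0.0900, -0.2256)
step 20: x0=(-0.0977, 0.2042, 1.6010) x1=(-1.0482, 0.5429, 1.5352) x2=(-0.9378, 0.9011, 0.0378) x3=(1.1085, 0.4790, -0.3765) x4=(-1.4138, 0.0975, -0.2004)
step 21: x0=(-0.1135, 0.2142, 1.6001) x1=(-1.0137, 0.5231, 1.5186) x2=(-0.9122, 0.8674, 0.0463) x3=(1.0913, 0.4779, -0.3689) x4=(-1.4203, 0.1059, -0.1742)
step 22: x0=(-0.1313, 0.2250, 1.5984) x1=(-0.9780, 0.5030, 1.5013) x2=(-0.8869, 0.8323, 0.0554) x3=(1.0735, 0.4767, -0.3610) x4=(-1.4259, 0.1154, -0.1471)
step 23: x0=(-0.1514, 0.2366, 1.5958) x1=(-0.9409, 0.4823, 1.4833) x2=(-0.8621, 0.7957, 0.0653) x3=(1.0550, 0.4756, -0.3526) x4=(-1.4302, 0.1259, -0.1190)
step 24: x0=(-0.1742, 0.2491, 1.5922) x1=(-0.9022, 0.4612, 1.4645) x2=(-0.8377, 0.7576, 0.0759) x3=(1.0357, 0.4744, -0.3438) x4=(-1.4333, 0.1375, -0.0900)

2.6507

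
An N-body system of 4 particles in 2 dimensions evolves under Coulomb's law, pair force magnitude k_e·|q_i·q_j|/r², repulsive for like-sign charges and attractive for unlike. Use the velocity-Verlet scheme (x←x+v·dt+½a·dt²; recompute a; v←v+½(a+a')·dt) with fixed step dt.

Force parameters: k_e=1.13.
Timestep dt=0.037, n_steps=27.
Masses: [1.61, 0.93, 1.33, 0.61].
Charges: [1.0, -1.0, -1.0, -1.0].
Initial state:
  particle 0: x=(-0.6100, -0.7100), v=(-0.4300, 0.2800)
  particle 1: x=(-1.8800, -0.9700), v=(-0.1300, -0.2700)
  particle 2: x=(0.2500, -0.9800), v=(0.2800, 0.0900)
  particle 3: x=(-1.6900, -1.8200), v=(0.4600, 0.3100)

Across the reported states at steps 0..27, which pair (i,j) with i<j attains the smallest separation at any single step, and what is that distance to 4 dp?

pair (1,3), distance 0.8495

step 0: x0=(-0.6100, -0.7100) x1=(-1.8800, -0.9700) x2=(0.2500, -0.9800) x3=(-1.6900, -1.8200)
step 1: x0=(-0.6258, -0.7000) x1=(-1.8847, -0.9788) x2=(0.2599, -0.9764) x3=(-1.6725, -1.8099)
step 2: x0=(-0.6413, -0.6908) x1=(-1.8894, -0.9852) x2=(0.2691, -0.9723) x3=(-1.6539, -1.8026)
step 3: x0=(-0.6567, -0.6823) x1=(-1.8941, -0.9892) x2=(0.2775, -0.9677) x3=(-1.6342, -1.7980)
step 4: x0=(-0.6720, -0.6746) x1=(-1.8989, -0.9907) x2=(0.2852, -0.9627) x3=(-1.6131, -1.7961)
step 5: x0=(-0.6872, -0.6677) x1=(-1.9038, -0.9899) x2=(0.2923, -0.9572) x3=(-1.5907, -1.7969)
step 6: x0=(-0.7025, -0.6616) x1=(-1.9088, -0.9867) x2=(0.2988, -0.9512) x3=(-1.5668, -1.8001)
step 7: x0=(-0.7177, -0.6562) x1=(-1.9139, -0.9812) x2=(0.3048, -0.9449) x3=(-1.5414, -1.8056)
step 8: x0=(-0.7330, -0.6516) x1=(-1.9192, -0.9737) x2=(0.3103, -0.9381) x3=(-1.5146, -1.8131)
step 9: x0=(-0.7485, -0.6478) x1=(-1.9246, -0.9641) x2=(0.3153, -0.9310) x3=(-1.4864, -1.8224)
step 10: x0=(-0.7640, -0.6448) x1=(-1.9300, -0.9526) x2=(0.3199, -0.9235) x3=(-1.4568, -1.8334)
step 11: x0=(-0.7797, -0.6426) x1=(-1.9355, -0.9394) x2=(0.3240, -0.9156) x3=(-1.4259, -1.8457)
step 12: x0=(-0.7956, -0.6412) x1=(-1.9409, -0.9246) x2=(0.3278, -0.9074) x3=(-1.3937, -1.8591)
step 13: x0=(-0.8116, -0.6406) x1=(-1.9462, -0.9082) x2=(0.3312, -0.8988) x3=(-1.3604, -1.8735)
step 14: x0=(-0.8279, -0.6408) x1=(-1.9512, -0.8905) x2=(0.3343, -0.8898) x3=(-1.3261, -1.8887)
step 15: x0=(-0.8444, -0.6418) x1=(-1.9561, -0.8715) x2=(0.3371, -0.8806) x3=(-1.2909, -1.9045)
step 16: x0=(-0.8612, -0.6435) x1=(-1.9605, -0.8512) x2=(0.3396, -0.8710) x3=(-1.2549, -1.9207)
step 17: x0=(-0.8783, -0.6461) x1=(-1.9646, -0.8299) x2=(0.3418, -0.8611) x3=(-1.2182, -1.9372)
step 18: x0=(-0.8957, -0.6494) x1=(-1.9681, -0.8076) x2=(0.3437, -0.8509) x3=(-1.1810, -1.9539)
step 19: x0=(-0.9134, -0.6535) x1=(-1.9710, -0.7843) x2=(0.3454, -0.8403) x3=(-1.1432, -1.9707)
step 20: x0=(-0.9314, -0.6583) x1=(-1.9732, -0.7603) x2=(0.3468, -0.8295) x3=(-1.1051, -1.9876)
step 21: x0=(-0.9498, -0.6637) x1=(-1.9746, -0.7354) x2=(0.3481, -0.8184) x3=(-1.0668, -2.0044)
step 22: x0=(-0.9686, -0.6699) x1=(-1.9752, -0.7099) x2=(0.3491, -0.8070) x3=(-1.0282, -2.0212)
step 23: x0=(-0.9878, -0.6766) x1=(-1.9748, -0.6838) x2=(0.3500, -0.7953) x3=(-0.9897, -2.0379)
step 24: x0=(-1.0075, -0.6839) x1=(-1.9734, -0.6572) x2=(0.3507, -0.7833) x3=(-0.9511, -2.0544)
step 25: x0=(-1.0277, -0.6918) x1=(-1.9708, -0.6301) x2=(0.3512, -0.7710) x3=(-0.9127, -2.0709)
step 26: x0=(-1.0484, -0.7001) x1=(-1.9670, -0.6028) x2=(0.3516, -0.7585) x3=(-0.8744, -2.0872)
step 27: x0=(-1.0697, -0.7088) x1=(-1.9619, -0.5752) x2=(0.3518, -0.7457) x3=(-0.8364, -2.1033)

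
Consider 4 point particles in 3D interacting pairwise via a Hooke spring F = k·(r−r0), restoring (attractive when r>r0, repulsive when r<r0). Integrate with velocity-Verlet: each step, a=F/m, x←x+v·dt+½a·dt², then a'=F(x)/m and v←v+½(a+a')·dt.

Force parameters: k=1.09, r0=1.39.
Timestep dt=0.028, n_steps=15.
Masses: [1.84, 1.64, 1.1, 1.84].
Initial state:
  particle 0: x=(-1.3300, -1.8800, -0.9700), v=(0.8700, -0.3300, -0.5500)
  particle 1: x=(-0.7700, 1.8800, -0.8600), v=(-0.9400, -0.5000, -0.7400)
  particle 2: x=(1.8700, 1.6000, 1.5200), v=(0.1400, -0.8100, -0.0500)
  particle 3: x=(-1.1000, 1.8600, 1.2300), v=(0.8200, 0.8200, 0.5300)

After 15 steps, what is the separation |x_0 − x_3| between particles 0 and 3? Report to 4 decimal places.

4.3767

step 0: x0=(-1.3300, -1.8800, -0.9700) x1=(-0.7700, 1.8800, -0.8600) x2=(1.8700, 1.6000, 1.5200) x3=(-1.1000, 1.8600, 1.2300)
step 1: x0=(-1.3050, -1.8875, -0.9846) x1=(-0.7960, 1.8653, -0.8802) x2=(1.8718, 1.5764, 1.5173) x3=(-1.0767, 1.8823, 1.2444)
step 2: x0=(-1.2786, -1.8915, -0.9976) x1=(-0.8214, 1.8493, -0.8992) x2=(1.8692, 1.5512, 1.5118) x3=(-1.0527, 1.9034, 1.2577)
step 3: x0=(-1.2510, -1.8920, -1.0090) x1=(-0.8461, 1.8320, -0.9171) x2=(1.8623, 1.5242, 1.5037) x3=(-1.0279, 1.9232, 1.2701)
step 4: x0=(-1.2221, -1.8891, -1.0188) x1=(-0.8701, 1.8134, -0.9339) x2=(1.8512, 1.4956, 1.4929) x3=(-1.0026, 1.9416, 1.2814)
step 5: x0=(-1.1920, -1.8827, -1.0270) x1=(-0.8934, 1.7935, -0.9494) x2=(1.8359, 1.4654, 1.4794) x3=(-0.9766, 1.9587, 1.2917)
step 6: x0=(-1.1607, -1.8728, -1.0336) x1=(-0.9159, 1.7723, -0.9638) x2=(1.8164, 1.4336, 1.4632) x3=(-0.9499, 1.9744, 1.3008)
step 7: x0=(-1.1283, -1.8596, -1.0385) x1=(-0.9376, 1.7499, -0.9769) x2=(1.7928, 1.4004, 1.4444) x3=(-0.9227, 1.9887, 1.3088)
step 8: x0=(-1.0948, -1.8430, -1.0418) x1=(-0.9585, 1.7263, -0.9888) x2=(1.7652, 1.3657, 1.4229) x3=(-0.8949, 2.0015, 1.3157)
step 9: x0=(-1.0602, -1.8231, -1.0436) x1=(-0.9785, 1.7015, -0.9994) x2=(1.7337, 1.3296, 1.3989) x3=(-0.8666, 2.0130, 1.3214)
step 10: x0=(-1.0246, -1.7999, -1.0437) x1=(-0.9977, 1.6755, -1.0088) x2=(1.6983, 1.2923, 1.3723) x3=(-0.8378, 2.0230, 1.3260)
step 11: x0=(-0.9880, -1.7735, -1.0423) x1=(-1.0160, 1.6483, -1.0169) x2=(1.6593, 1.2536, 1.3433) x3=(-0.8085, 2.0315, 1.3293)
step 12: x0=(-0.9506, -1.7439, -1.0394) x1=(-1.0333, 1.6201, -1.0238) x2=(1.6166, 1.2138, 1.3118) x3=(-0.7788, 2.0386, 1.3315)
step 13: x0=(-0.9122, -1.7113, -1.0349) x1=(-1.0498, 1.5908, -1.0294) x2=(1.5704, 1.1729, 1.2780) x3=(-0.7487, 2.0442, 1.3324)
step 14: x0=(-0.8731, -1.6756, -1.0289) x1=(-1.0653, 1.5605, -1.0338) x2=(1.5209, 1.1309, 1.2418) x3=(-0.7182, 2.0484, 1.3320)
step 15: x0=(-0.8332, -1.6370, -1.0215) x1=(-1.0798, 1.5292, -1.0369) x2=(1.4682, 1.0880, 1.2034) x3=(-0.6874, 2.0511, 1.3305)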